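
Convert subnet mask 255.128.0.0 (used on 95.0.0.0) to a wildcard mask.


Subnet mask: 255.128.0.0
Wildcard = 255.255.255.255 - subnet mask
255 - 255 = 0
255 - 128 = 127
255 - 0 = 255
255 - 0 = 255
Wildcard: 0.127.255.255


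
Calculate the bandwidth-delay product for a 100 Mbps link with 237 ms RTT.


BDP = bandwidth * RTT
= 100 Mbps * 237 ms
= 100 * 1e6 * 237 / 1000 bits
= 23700000 bits
= 2962500 bytes
= 2893.0664 KB
BDP = 23700000 bits (2962500 bytes)


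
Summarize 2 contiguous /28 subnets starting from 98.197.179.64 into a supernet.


Original prefix: /28
Number of subnets: 2 = 2^1
New prefix = 28 - 1 = 27
Supernet: 98.197.179.64/27


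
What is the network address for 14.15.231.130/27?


IP:   00001110.00001111.11100111.10000010
Mask: 11111111.11111111.11111111.11100000
AND operation:
Net:  00001110.00001111.11100111.10000000
Network: 14.15.231.128/27


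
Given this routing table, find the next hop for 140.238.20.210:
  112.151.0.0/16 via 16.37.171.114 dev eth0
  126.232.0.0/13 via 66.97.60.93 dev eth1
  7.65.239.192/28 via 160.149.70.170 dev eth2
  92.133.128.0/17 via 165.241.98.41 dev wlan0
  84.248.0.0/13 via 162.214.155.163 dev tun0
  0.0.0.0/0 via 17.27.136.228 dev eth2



Longest prefix match for 140.238.20.210:
  /16 112.151.0.0: no
  /13 126.232.0.0: no
  /28 7.65.239.192: no
  /17 92.133.128.0: no
  /13 84.248.0.0: no
  /0 0.0.0.0: MATCH
Selected: next-hop 17.27.136.228 via eth2 (matched /0)


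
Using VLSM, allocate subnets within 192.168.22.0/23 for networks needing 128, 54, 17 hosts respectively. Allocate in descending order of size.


128 hosts -> /24 (254 usable): 192.168.22.0/24
54 hosts -> /26 (62 usable): 192.168.23.0/26
17 hosts -> /27 (30 usable): 192.168.23.64/27
Allocation: 192.168.22.0/24 (128 hosts, 254 usable); 192.168.23.0/26 (54 hosts, 62 usable); 192.168.23.64/27 (17 hosts, 30 usable)


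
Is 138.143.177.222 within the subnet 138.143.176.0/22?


Subnet network: 138.143.176.0
Test IP AND mask: 138.143.176.0
Yes, 138.143.177.222 is in 138.143.176.0/22


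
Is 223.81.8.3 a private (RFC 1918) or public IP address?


RFC 1918 private ranges:
  10.0.0.0/8 (10.0.0.0 - 10.255.255.255)
  172.16.0.0/12 (172.16.0.0 - 172.31.255.255)
  192.168.0.0/16 (192.168.0.0 - 192.168.255.255)
Public (not in any RFC 1918 range)


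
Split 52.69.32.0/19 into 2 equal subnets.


New prefix = 19 + 1 = 20
Each subnet has 4096 addresses
  52.69.32.0/20
  52.69.48.0/20
Subnets: 52.69.32.0/20, 52.69.48.0/20


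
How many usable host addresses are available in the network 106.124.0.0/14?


Host bits = 32 - 14 = 18
Total addresses = 2^18 = 262144
Usable = total - 2 (network and broadcast)
Usable hosts: 262142


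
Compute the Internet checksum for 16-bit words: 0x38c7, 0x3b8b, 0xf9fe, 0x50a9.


Sum all words (with carry folding):
+ 0x38c7 = 0x38c7
+ 0x3b8b = 0x7452
+ 0xf9fe = 0x6e51
+ 0x50a9 = 0xbefa
One's complement: ~0xbefa
Checksum = 0x4105


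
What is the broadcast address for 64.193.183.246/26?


Network: 64.193.183.192/26
Host bits = 6
Set all host bits to 1:
Broadcast: 64.193.183.255


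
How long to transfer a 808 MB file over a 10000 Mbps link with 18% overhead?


Effective throughput = 10000 * (1 - 18/100) = 8200 Mbps
File size in Mb = 808 * 8 = 6464 Mb
Time = 6464 / 8200
Time = 0.7883 seconds


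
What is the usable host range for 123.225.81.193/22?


Network: 123.225.80.0
Broadcast: 123.225.83.255
First usable = network + 1
Last usable = broadcast - 1
Range: 123.225.80.1 to 123.225.83.254


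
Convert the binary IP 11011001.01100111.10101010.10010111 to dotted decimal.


11011001 = 217
01100111 = 103
10101010 = 170
10010111 = 151
IP: 217.103.170.151


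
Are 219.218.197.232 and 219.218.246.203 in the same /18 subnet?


Mask: 255.255.192.0
219.218.197.232 AND mask = 219.218.192.0
219.218.246.203 AND mask = 219.218.192.0
Yes, same subnet (219.218.192.0)


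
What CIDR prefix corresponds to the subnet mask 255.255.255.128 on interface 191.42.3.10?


Binary: 11111111.11111111.11111111.10000000
Count leading 1s
Prefix: /25


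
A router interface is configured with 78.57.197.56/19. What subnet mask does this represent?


/19 means 19 network bits, 13 host bits
Binary: 11111111111111111110000000000000
Mask: 255.255.224.0


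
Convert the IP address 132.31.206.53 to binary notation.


132 = 10000100
31 = 00011111
206 = 11001110
53 = 00110101
Binary: 10000100.00011111.11001110.00110101


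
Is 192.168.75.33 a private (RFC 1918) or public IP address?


RFC 1918 private ranges:
  10.0.0.0/8 (10.0.0.0 - 10.255.255.255)
  172.16.0.0/12 (172.16.0.0 - 172.31.255.255)
  192.168.0.0/16 (192.168.0.0 - 192.168.255.255)
Private (in 192.168.0.0/16)


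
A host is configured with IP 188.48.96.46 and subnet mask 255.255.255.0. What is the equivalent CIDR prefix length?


Binary: 11111111.11111111.11111111.00000000
Count leading 1s
Prefix: /24


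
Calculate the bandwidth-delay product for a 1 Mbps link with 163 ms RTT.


BDP = bandwidth * RTT
= 1 Mbps * 163 ms
= 1 * 1e6 * 163 / 1000 bits
= 163000 bits
= 20375 bytes
= 19.8975 KB
BDP = 163000 bits (20375 bytes)


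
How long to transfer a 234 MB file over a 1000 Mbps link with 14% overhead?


Effective throughput = 1000 * (1 - 14/100) = 860 Mbps
File size in Mb = 234 * 8 = 1872 Mb
Time = 1872 / 860
Time = 2.1767 seconds


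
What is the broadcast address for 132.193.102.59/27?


Network: 132.193.102.32/27
Host bits = 5
Set all host bits to 1:
Broadcast: 132.193.102.63


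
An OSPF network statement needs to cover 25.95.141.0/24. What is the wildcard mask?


Subnet mask: 255.255.255.0
Wildcard = 255.255.255.255 - subnet mask
255 - 255 = 0
255 - 255 = 0
255 - 255 = 0
255 - 0 = 255
Wildcard: 0.0.0.255


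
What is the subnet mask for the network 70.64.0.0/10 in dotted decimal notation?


/10 means 10 network bits, 22 host bits
Binary: 11111111110000000000000000000000
Mask: 255.192.0.0


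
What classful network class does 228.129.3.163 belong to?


First octet: 228
Binary: 11100100
1110xxxx -> Class D (224-239)
Class D (multicast), default mask N/A


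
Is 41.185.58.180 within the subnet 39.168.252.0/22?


Subnet network: 39.168.252.0
Test IP AND mask: 41.185.56.0
No, 41.185.58.180 is not in 39.168.252.0/22


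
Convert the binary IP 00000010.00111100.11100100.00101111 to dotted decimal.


00000010 = 2
00111100 = 60
11100100 = 228
00101111 = 47
IP: 2.60.228.47


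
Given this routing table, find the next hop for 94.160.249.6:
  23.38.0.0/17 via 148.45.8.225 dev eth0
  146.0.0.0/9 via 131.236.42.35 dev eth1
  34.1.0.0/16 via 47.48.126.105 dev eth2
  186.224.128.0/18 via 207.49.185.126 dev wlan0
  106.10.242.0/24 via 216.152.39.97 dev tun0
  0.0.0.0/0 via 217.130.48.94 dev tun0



Longest prefix match for 94.160.249.6:
  /17 23.38.0.0: no
  /9 146.0.0.0: no
  /16 34.1.0.0: no
  /18 186.224.128.0: no
  /24 106.10.242.0: no
  /0 0.0.0.0: MATCH
Selected: next-hop 217.130.48.94 via tun0 (matched /0)


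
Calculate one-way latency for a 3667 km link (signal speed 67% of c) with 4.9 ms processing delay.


Speed = 0.67 * 3e5 km/s = 201000 km/s
Propagation delay = 3667 / 201000 = 0.0182 s = 18.2438 ms
Processing delay = 4.9 ms
Total one-way latency = 23.1438 ms


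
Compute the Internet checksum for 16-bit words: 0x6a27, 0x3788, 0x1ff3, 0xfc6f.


Sum all words (with carry folding):
+ 0x6a27 = 0x6a27
+ 0x3788 = 0xa1af
+ 0x1ff3 = 0xc1a2
+ 0xfc6f = 0xbe12
One's complement: ~0xbe12
Checksum = 0x41ed


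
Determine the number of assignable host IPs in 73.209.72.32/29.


Host bits = 32 - 29 = 3
Total addresses = 2^3 = 8
Usable = total - 2 (network and broadcast)
Usable hosts: 6


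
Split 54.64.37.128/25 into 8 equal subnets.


New prefix = 25 + 3 = 28
Each subnet has 16 addresses
  54.64.37.128/28
  54.64.37.144/28
  54.64.37.160/28
  54.64.37.176/28
  54.64.37.192/28
  54.64.37.208/28
  54.64.37.224/28
  54.64.37.240/28
Subnets: 54.64.37.128/28, 54.64.37.144/28, 54.64.37.160/28, 54.64.37.176/28, 54.64.37.192/28, 54.64.37.208/28, 54.64.37.224/28, 54.64.37.240/28


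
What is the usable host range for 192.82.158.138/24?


Network: 192.82.158.0
Broadcast: 192.82.158.255
First usable = network + 1
Last usable = broadcast - 1
Range: 192.82.158.1 to 192.82.158.254


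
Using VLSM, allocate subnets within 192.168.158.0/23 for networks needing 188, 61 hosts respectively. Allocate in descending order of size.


188 hosts -> /24 (254 usable): 192.168.158.0/24
61 hosts -> /26 (62 usable): 192.168.159.0/26
Allocation: 192.168.158.0/24 (188 hosts, 254 usable); 192.168.159.0/26 (61 hosts, 62 usable)


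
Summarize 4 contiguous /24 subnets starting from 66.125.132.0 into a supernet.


Original prefix: /24
Number of subnets: 4 = 2^2
New prefix = 24 - 2 = 22
Supernet: 66.125.132.0/22


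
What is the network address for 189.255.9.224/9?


IP:   10111101.11111111.00001001.11100000
Mask: 11111111.10000000.00000000.00000000
AND operation:
Net:  10111101.10000000.00000000.00000000
Network: 189.128.0.0/9


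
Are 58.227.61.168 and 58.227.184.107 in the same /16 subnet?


Mask: 255.255.0.0
58.227.61.168 AND mask = 58.227.0.0
58.227.184.107 AND mask = 58.227.0.0
Yes, same subnet (58.227.0.0)


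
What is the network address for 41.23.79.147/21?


IP:   00101001.00010111.01001111.10010011
Mask: 11111111.11111111.11111000.00000000
AND operation:
Net:  00101001.00010111.01001000.00000000
Network: 41.23.72.0/21


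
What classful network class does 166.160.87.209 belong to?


First octet: 166
Binary: 10100110
10xxxxxx -> Class B (128-191)
Class B, default mask 255.255.0.0 (/16)


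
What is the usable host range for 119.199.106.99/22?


Network: 119.199.104.0
Broadcast: 119.199.107.255
First usable = network + 1
Last usable = broadcast - 1
Range: 119.199.104.1 to 119.199.107.254


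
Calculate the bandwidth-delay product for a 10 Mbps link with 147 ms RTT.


BDP = bandwidth * RTT
= 10 Mbps * 147 ms
= 10 * 1e6 * 147 / 1000 bits
= 1470000 bits
= 183750 bytes
= 179.4434 KB
BDP = 1470000 bits (183750 bytes)


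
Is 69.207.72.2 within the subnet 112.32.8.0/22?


Subnet network: 112.32.8.0
Test IP AND mask: 69.207.72.0
No, 69.207.72.2 is not in 112.32.8.0/22


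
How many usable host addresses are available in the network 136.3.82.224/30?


Host bits = 32 - 30 = 2
Total addresses = 2^2 = 4
Usable = total - 2 (network and broadcast)
Usable hosts: 2


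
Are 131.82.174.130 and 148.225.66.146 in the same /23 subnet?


Mask: 255.255.254.0
131.82.174.130 AND mask = 131.82.174.0
148.225.66.146 AND mask = 148.225.66.0
No, different subnets (131.82.174.0 vs 148.225.66.0)


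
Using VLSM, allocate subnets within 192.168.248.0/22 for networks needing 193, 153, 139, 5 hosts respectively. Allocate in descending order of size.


193 hosts -> /24 (254 usable): 192.168.248.0/24
153 hosts -> /24 (254 usable): 192.168.249.0/24
139 hosts -> /24 (254 usable): 192.168.250.0/24
5 hosts -> /29 (6 usable): 192.168.251.0/29
Allocation: 192.168.248.0/24 (193 hosts, 254 usable); 192.168.249.0/24 (153 hosts, 254 usable); 192.168.250.0/24 (139 hosts, 254 usable); 192.168.251.0/29 (5 hosts, 6 usable)


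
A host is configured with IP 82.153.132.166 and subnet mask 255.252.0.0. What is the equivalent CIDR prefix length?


Binary: 11111111.11111100.00000000.00000000
Count leading 1s
Prefix: /14


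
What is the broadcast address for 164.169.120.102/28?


Network: 164.169.120.96/28
Host bits = 4
Set all host bits to 1:
Broadcast: 164.169.120.111


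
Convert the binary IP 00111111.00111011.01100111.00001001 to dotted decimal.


00111111 = 63
00111011 = 59
01100111 = 103
00001001 = 9
IP: 63.59.103.9


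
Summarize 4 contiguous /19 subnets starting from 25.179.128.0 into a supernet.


Original prefix: /19
Number of subnets: 4 = 2^2
New prefix = 19 - 2 = 17
Supernet: 25.179.128.0/17


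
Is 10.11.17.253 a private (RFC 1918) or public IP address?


RFC 1918 private ranges:
  10.0.0.0/8 (10.0.0.0 - 10.255.255.255)
  172.16.0.0/12 (172.16.0.0 - 172.31.255.255)
  192.168.0.0/16 (192.168.0.0 - 192.168.255.255)
Private (in 10.0.0.0/8)


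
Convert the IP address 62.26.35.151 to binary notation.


62 = 00111110
26 = 00011010
35 = 00100011
151 = 10010111
Binary: 00111110.00011010.00100011.10010111


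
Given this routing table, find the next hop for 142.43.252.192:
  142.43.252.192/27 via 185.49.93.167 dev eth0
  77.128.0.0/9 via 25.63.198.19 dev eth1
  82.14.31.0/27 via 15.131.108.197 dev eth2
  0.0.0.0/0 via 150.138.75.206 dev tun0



Longest prefix match for 142.43.252.192:
  /27 142.43.252.192: MATCH
  /9 77.128.0.0: no
  /27 82.14.31.0: no
  /0 0.0.0.0: MATCH
Selected: next-hop 185.49.93.167 via eth0 (matched /27)


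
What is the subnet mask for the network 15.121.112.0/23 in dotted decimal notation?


/23 means 23 network bits, 9 host bits
Binary: 11111111111111111111111000000000
Mask: 255.255.254.0


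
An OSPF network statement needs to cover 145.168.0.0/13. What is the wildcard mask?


Subnet mask: 255.248.0.0
Wildcard = 255.255.255.255 - subnet mask
255 - 255 = 0
255 - 248 = 7
255 - 0 = 255
255 - 0 = 255
Wildcard: 0.7.255.255


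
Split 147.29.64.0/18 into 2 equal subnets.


New prefix = 18 + 1 = 19
Each subnet has 8192 addresses
  147.29.64.0/19
  147.29.96.0/19
Subnets: 147.29.64.0/19, 147.29.96.0/19


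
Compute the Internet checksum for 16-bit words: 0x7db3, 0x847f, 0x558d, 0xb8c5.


Sum all words (with carry folding):
+ 0x7db3 = 0x7db3
+ 0x847f = 0x0233
+ 0x558d = 0x57c0
+ 0xb8c5 = 0x1086
One's complement: ~0x1086
Checksum = 0xef79


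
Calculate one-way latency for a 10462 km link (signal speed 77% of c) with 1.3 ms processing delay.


Speed = 0.77 * 3e5 km/s = 231000 km/s
Propagation delay = 10462 / 231000 = 0.0453 s = 45.29 ms
Processing delay = 1.3 ms
Total one-way latency = 46.59 ms


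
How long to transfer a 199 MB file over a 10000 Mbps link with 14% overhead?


Effective throughput = 10000 * (1 - 14/100) = 8600 Mbps
File size in Mb = 199 * 8 = 1592 Mb
Time = 1592 / 8600
Time = 0.1851 seconds


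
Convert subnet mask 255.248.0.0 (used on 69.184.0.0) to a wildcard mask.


Subnet mask: 255.248.0.0
Wildcard = 255.255.255.255 - subnet mask
255 - 255 = 0
255 - 248 = 7
255 - 0 = 255
255 - 0 = 255
Wildcard: 0.7.255.255


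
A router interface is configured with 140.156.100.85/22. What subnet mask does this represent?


/22 means 22 network bits, 10 host bits
Binary: 11111111111111111111110000000000
Mask: 255.255.252.0


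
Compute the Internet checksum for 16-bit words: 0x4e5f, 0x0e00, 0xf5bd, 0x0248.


Sum all words (with carry folding):
+ 0x4e5f = 0x4e5f
+ 0x0e00 = 0x5c5f
+ 0xf5bd = 0x521d
+ 0x0248 = 0x5465
One's complement: ~0x5465
Checksum = 0xab9a


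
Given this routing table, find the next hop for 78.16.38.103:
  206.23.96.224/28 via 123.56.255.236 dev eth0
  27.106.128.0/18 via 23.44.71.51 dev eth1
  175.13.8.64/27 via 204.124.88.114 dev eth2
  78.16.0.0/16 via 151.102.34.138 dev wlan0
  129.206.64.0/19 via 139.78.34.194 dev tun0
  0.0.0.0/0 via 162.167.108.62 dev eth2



Longest prefix match for 78.16.38.103:
  /28 206.23.96.224: no
  /18 27.106.128.0: no
  /27 175.13.8.64: no
  /16 78.16.0.0: MATCH
  /19 129.206.64.0: no
  /0 0.0.0.0: MATCH
Selected: next-hop 151.102.34.138 via wlan0 (matched /16)


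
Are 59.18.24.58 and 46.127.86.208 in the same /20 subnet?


Mask: 255.255.240.0
59.18.24.58 AND mask = 59.18.16.0
46.127.86.208 AND mask = 46.127.80.0
No, different subnets (59.18.16.0 vs 46.127.80.0)


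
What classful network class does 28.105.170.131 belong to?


First octet: 28
Binary: 00011100
0xxxxxxx -> Class A (1-126)
Class A, default mask 255.0.0.0 (/8)


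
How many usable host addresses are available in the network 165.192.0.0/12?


Host bits = 32 - 12 = 20
Total addresses = 2^20 = 1048576
Usable = total - 2 (network and broadcast)
Usable hosts: 1048574


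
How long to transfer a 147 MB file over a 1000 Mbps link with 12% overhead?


Effective throughput = 1000 * (1 - 12/100) = 880 Mbps
File size in Mb = 147 * 8 = 1176 Mb
Time = 1176 / 880
Time = 1.3364 seconds


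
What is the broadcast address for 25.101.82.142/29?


Network: 25.101.82.136/29
Host bits = 3
Set all host bits to 1:
Broadcast: 25.101.82.143


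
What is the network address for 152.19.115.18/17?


IP:   10011000.00010011.01110011.00010010
Mask: 11111111.11111111.10000000.00000000
AND operation:
Net:  10011000.00010011.00000000.00000000
Network: 152.19.0.0/17


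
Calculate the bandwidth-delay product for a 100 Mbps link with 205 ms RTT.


BDP = bandwidth * RTT
= 100 Mbps * 205 ms
= 100 * 1e6 * 205 / 1000 bits
= 20500000 bits
= 2562500 bytes
= 2502.4414 KB
BDP = 20500000 bits (2562500 bytes)


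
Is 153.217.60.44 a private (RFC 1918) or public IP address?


RFC 1918 private ranges:
  10.0.0.0/8 (10.0.0.0 - 10.255.255.255)
  172.16.0.0/12 (172.16.0.0 - 172.31.255.255)
  192.168.0.0/16 (192.168.0.0 - 192.168.255.255)
Public (not in any RFC 1918 range)


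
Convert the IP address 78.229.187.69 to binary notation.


78 = 01001110
229 = 11100101
187 = 10111011
69 = 01000101
Binary: 01001110.11100101.10111011.01000101


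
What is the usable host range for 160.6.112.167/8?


Network: 160.0.0.0
Broadcast: 160.255.255.255
First usable = network + 1
Last usable = broadcast - 1
Range: 160.0.0.1 to 160.255.255.254


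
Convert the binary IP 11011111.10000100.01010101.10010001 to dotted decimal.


11011111 = 223
10000100 = 132
01010101 = 85
10010001 = 145
IP: 223.132.85.145


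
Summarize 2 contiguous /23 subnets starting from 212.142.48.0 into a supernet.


Original prefix: /23
Number of subnets: 2 = 2^1
New prefix = 23 - 1 = 22
Supernet: 212.142.48.0/22


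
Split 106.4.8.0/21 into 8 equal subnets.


New prefix = 21 + 3 = 24
Each subnet has 256 addresses
  106.4.8.0/24
  106.4.9.0/24
  106.4.10.0/24
  106.4.11.0/24
  106.4.12.0/24
  106.4.13.0/24
  106.4.14.0/24
  106.4.15.0/24
Subnets: 106.4.8.0/24, 106.4.9.0/24, 106.4.10.0/24, 106.4.11.0/24, 106.4.12.0/24, 106.4.13.0/24, 106.4.14.0/24, 106.4.15.0/24


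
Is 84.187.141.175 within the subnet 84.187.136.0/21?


Subnet network: 84.187.136.0
Test IP AND mask: 84.187.136.0
Yes, 84.187.141.175 is in 84.187.136.0/21


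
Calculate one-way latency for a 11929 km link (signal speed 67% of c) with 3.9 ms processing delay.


Speed = 0.67 * 3e5 km/s = 201000 km/s
Propagation delay = 11929 / 201000 = 0.0593 s = 59.3483 ms
Processing delay = 3.9 ms
Total one-way latency = 63.2483 ms


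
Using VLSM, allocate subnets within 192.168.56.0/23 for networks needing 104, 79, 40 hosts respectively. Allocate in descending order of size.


104 hosts -> /25 (126 usable): 192.168.56.0/25
79 hosts -> /25 (126 usable): 192.168.56.128/25
40 hosts -> /26 (62 usable): 192.168.57.0/26
Allocation: 192.168.56.0/25 (104 hosts, 126 usable); 192.168.56.128/25 (79 hosts, 126 usable); 192.168.57.0/26 (40 hosts, 62 usable)


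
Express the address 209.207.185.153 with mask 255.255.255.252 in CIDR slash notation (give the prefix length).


Binary: 11111111.11111111.11111111.11111100
Count leading 1s
Prefix: /30


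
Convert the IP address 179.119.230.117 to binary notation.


179 = 10110011
119 = 01110111
230 = 11100110
117 = 01110101
Binary: 10110011.01110111.11100110.01110101


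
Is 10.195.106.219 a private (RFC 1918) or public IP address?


RFC 1918 private ranges:
  10.0.0.0/8 (10.0.0.0 - 10.255.255.255)
  172.16.0.0/12 (172.16.0.0 - 172.31.255.255)
  192.168.0.0/16 (192.168.0.0 - 192.168.255.255)
Private (in 10.0.0.0/8)


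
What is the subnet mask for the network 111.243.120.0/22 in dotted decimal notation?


/22 means 22 network bits, 10 host bits
Binary: 11111111111111111111110000000000
Mask: 255.255.252.0


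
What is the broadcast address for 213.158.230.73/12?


Network: 213.144.0.0/12
Host bits = 20
Set all host bits to 1:
Broadcast: 213.159.255.255


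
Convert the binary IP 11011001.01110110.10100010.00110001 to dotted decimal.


11011001 = 217
01110110 = 118
10100010 = 162
00110001 = 49
IP: 217.118.162.49


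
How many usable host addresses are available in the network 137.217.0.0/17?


Host bits = 32 - 17 = 15
Total addresses = 2^15 = 32768
Usable = total - 2 (network and broadcast)
Usable hosts: 32766


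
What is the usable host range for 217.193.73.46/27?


Network: 217.193.73.32
Broadcast: 217.193.73.63
First usable = network + 1
Last usable = broadcast - 1
Range: 217.193.73.33 to 217.193.73.62


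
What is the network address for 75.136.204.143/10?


IP:   01001011.10001000.11001100.10001111
Mask: 11111111.11000000.00000000.00000000
AND operation:
Net:  01001011.10000000.00000000.00000000
Network: 75.128.0.0/10


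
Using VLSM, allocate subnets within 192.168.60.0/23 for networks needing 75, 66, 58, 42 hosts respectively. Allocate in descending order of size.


75 hosts -> /25 (126 usable): 192.168.60.0/25
66 hosts -> /25 (126 usable): 192.168.60.128/25
58 hosts -> /26 (62 usable): 192.168.61.0/26
42 hosts -> /26 (62 usable): 192.168.61.64/26
Allocation: 192.168.60.0/25 (75 hosts, 126 usable); 192.168.60.128/25 (66 hosts, 126 usable); 192.168.61.0/26 (58 hosts, 62 usable); 192.168.61.64/26 (42 hosts, 62 usable)


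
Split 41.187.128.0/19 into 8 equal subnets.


New prefix = 19 + 3 = 22
Each subnet has 1024 addresses
  41.187.128.0/22
  41.187.132.0/22
  41.187.136.0/22
  41.187.140.0/22
  41.187.144.0/22
  41.187.148.0/22
  41.187.152.0/22
  41.187.156.0/22
Subnets: 41.187.128.0/22, 41.187.132.0/22, 41.187.136.0/22, 41.187.140.0/22, 41.187.144.0/22, 41.187.148.0/22, 41.187.152.0/22, 41.187.156.0/22


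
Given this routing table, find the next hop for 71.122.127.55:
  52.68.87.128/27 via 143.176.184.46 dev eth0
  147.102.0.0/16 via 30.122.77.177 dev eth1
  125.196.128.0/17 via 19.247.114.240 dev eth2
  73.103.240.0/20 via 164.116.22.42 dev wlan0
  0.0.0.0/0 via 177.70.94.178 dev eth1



Longest prefix match for 71.122.127.55:
  /27 52.68.87.128: no
  /16 147.102.0.0: no
  /17 125.196.128.0: no
  /20 73.103.240.0: no
  /0 0.0.0.0: MATCH
Selected: next-hop 177.70.94.178 via eth1 (matched /0)


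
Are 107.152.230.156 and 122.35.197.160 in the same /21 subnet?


Mask: 255.255.248.0
107.152.230.156 AND mask = 107.152.224.0
122.35.197.160 AND mask = 122.35.192.0
No, different subnets (107.152.224.0 vs 122.35.192.0)


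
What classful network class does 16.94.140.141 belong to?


First octet: 16
Binary: 00010000
0xxxxxxx -> Class A (1-126)
Class A, default mask 255.0.0.0 (/8)


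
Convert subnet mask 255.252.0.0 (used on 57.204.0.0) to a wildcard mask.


Subnet mask: 255.252.0.0
Wildcard = 255.255.255.255 - subnet mask
255 - 255 = 0
255 - 252 = 3
255 - 0 = 255
255 - 0 = 255
Wildcard: 0.3.255.255


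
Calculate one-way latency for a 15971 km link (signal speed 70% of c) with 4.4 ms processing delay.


Speed = 0.7 * 3e5 km/s = 210000 km/s
Propagation delay = 15971 / 210000 = 0.0761 s = 76.0524 ms
Processing delay = 4.4 ms
Total one-way latency = 80.4524 ms


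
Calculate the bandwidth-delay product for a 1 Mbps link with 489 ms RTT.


BDP = bandwidth * RTT
= 1 Mbps * 489 ms
= 1 * 1e6 * 489 / 1000 bits
= 489000 bits
= 61125 bytes
= 59.6924 KB
BDP = 489000 bits (61125 bytes)


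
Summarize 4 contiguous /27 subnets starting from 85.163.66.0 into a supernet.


Original prefix: /27
Number of subnets: 4 = 2^2
New prefix = 27 - 2 = 25
Supernet: 85.163.66.0/25


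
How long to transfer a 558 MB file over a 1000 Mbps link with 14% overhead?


Effective throughput = 1000 * (1 - 14/100) = 860 Mbps
File size in Mb = 558 * 8 = 4464 Mb
Time = 4464 / 860
Time = 5.1907 seconds


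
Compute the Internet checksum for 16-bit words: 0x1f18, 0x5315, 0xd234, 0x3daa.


Sum all words (with carry folding):
+ 0x1f18 = 0x1f18
+ 0x5315 = 0x722d
+ 0xd234 = 0x4462
+ 0x3daa = 0x820c
One's complement: ~0x820c
Checksum = 0x7df3


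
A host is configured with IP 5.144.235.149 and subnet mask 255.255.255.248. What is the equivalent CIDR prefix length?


Binary: 11111111.11111111.11111111.11111000
Count leading 1s
Prefix: /29


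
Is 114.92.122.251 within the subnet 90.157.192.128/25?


Subnet network: 90.157.192.128
Test IP AND mask: 114.92.122.128
No, 114.92.122.251 is not in 90.157.192.128/25


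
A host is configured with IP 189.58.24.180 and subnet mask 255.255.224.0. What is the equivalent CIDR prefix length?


Binary: 11111111.11111111.11100000.00000000
Count leading 1s
Prefix: /19


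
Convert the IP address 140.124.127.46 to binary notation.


140 = 10001100
124 = 01111100
127 = 01111111
46 = 00101110
Binary: 10001100.01111100.01111111.00101110


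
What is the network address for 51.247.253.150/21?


IP:   00110011.11110111.11111101.10010110
Mask: 11111111.11111111.11111000.00000000
AND operation:
Net:  00110011.11110111.11111000.00000000
Network: 51.247.248.0/21


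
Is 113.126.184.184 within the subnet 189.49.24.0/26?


Subnet network: 189.49.24.0
Test IP AND mask: 113.126.184.128
No, 113.126.184.184 is not in 189.49.24.0/26


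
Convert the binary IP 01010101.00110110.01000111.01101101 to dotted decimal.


01010101 = 85
00110110 = 54
01000111 = 71
01101101 = 109
IP: 85.54.71.109


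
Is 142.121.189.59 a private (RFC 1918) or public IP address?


RFC 1918 private ranges:
  10.0.0.0/8 (10.0.0.0 - 10.255.255.255)
  172.16.0.0/12 (172.16.0.0 - 172.31.255.255)
  192.168.0.0/16 (192.168.0.0 - 192.168.255.255)
Public (not in any RFC 1918 range)


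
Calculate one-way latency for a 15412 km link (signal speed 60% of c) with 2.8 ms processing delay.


Speed = 0.6 * 3e5 km/s = 180000 km/s
Propagation delay = 15412 / 180000 = 0.0856 s = 85.6222 ms
Processing delay = 2.8 ms
Total one-way latency = 88.4222 ms


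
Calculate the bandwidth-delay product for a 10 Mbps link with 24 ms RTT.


BDP = bandwidth * RTT
= 10 Mbps * 24 ms
= 10 * 1e6 * 24 / 1000 bits
= 240000 bits
= 30000 bytes
= 29.2969 KB
BDP = 240000 bits (30000 bytes)


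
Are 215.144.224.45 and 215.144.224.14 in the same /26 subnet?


Mask: 255.255.255.192
215.144.224.45 AND mask = 215.144.224.0
215.144.224.14 AND mask = 215.144.224.0
Yes, same subnet (215.144.224.0)


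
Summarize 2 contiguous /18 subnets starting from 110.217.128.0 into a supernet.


Original prefix: /18
Number of subnets: 2 = 2^1
New prefix = 18 - 1 = 17
Supernet: 110.217.128.0/17


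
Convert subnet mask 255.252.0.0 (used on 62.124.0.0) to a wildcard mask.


Subnet mask: 255.252.0.0
Wildcard = 255.255.255.255 - subnet mask
255 - 255 = 0
255 - 252 = 3
255 - 0 = 255
255 - 0 = 255
Wildcard: 0.3.255.255


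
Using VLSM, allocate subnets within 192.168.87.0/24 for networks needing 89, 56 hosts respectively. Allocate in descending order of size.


89 hosts -> /25 (126 usable): 192.168.87.0/25
56 hosts -> /26 (62 usable): 192.168.87.128/26
Allocation: 192.168.87.0/25 (89 hosts, 126 usable); 192.168.87.128/26 (56 hosts, 62 usable)


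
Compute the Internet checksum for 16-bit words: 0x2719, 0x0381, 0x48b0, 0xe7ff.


Sum all words (with carry folding):
+ 0x2719 = 0x2719
+ 0x0381 = 0x2a9a
+ 0x48b0 = 0x734a
+ 0xe7ff = 0x5b4a
One's complement: ~0x5b4a
Checksum = 0xa4b5


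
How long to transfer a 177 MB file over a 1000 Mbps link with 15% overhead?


Effective throughput = 1000 * (1 - 15/100) = 850 Mbps
File size in Mb = 177 * 8 = 1416 Mb
Time = 1416 / 850
Time = 1.6659 seconds


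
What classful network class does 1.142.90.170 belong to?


First octet: 1
Binary: 00000001
0xxxxxxx -> Class A (1-126)
Class A, default mask 255.0.0.0 (/8)


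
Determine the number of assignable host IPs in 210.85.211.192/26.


Host bits = 32 - 26 = 6
Total addresses = 2^6 = 64
Usable = total - 2 (network and broadcast)
Usable hosts: 62


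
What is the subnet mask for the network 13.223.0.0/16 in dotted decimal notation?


/16 means 16 network bits, 16 host bits
Binary: 11111111111111110000000000000000
Mask: 255.255.0.0


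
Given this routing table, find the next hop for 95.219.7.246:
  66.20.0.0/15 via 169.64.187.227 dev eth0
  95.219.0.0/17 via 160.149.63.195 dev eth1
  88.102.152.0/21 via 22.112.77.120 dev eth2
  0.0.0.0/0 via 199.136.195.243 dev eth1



Longest prefix match for 95.219.7.246:
  /15 66.20.0.0: no
  /17 95.219.0.0: MATCH
  /21 88.102.152.0: no
  /0 0.0.0.0: MATCH
Selected: next-hop 160.149.63.195 via eth1 (matched /17)


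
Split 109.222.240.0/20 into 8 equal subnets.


New prefix = 20 + 3 = 23
Each subnet has 512 addresses
  109.222.240.0/23
  109.222.242.0/23
  109.222.244.0/23
  109.222.246.0/23
  109.222.248.0/23
  109.222.250.0/23
  109.222.252.0/23
  109.222.254.0/23
Subnets: 109.222.240.0/23, 109.222.242.0/23, 109.222.244.0/23, 109.222.246.0/23, 109.222.248.0/23, 109.222.250.0/23, 109.222.252.0/23, 109.222.254.0/23


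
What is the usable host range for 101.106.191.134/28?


Network: 101.106.191.128
Broadcast: 101.106.191.143
First usable = network + 1
Last usable = broadcast - 1
Range: 101.106.191.129 to 101.106.191.142


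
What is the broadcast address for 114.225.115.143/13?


Network: 114.224.0.0/13
Host bits = 19
Set all host bits to 1:
Broadcast: 114.231.255.255


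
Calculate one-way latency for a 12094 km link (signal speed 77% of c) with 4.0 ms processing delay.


Speed = 0.77 * 3e5 km/s = 231000 km/s
Propagation delay = 12094 / 231000 = 0.0524 s = 52.355 ms
Processing delay = 4.0 ms
Total one-way latency = 56.355 ms


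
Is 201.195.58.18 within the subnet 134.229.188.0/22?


Subnet network: 134.229.188.0
Test IP AND mask: 201.195.56.0
No, 201.195.58.18 is not in 134.229.188.0/22


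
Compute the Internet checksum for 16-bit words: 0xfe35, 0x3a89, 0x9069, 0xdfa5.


Sum all words (with carry folding):
+ 0xfe35 = 0xfe35
+ 0x3a89 = 0x38bf
+ 0x9069 = 0xc928
+ 0xdfa5 = 0xa8ce
One's complement: ~0xa8ce
Checksum = 0x5731


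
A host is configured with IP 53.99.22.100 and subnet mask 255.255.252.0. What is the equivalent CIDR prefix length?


Binary: 11111111.11111111.11111100.00000000
Count leading 1s
Prefix: /22


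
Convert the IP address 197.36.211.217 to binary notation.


197 = 11000101
36 = 00100100
211 = 11010011
217 = 11011001
Binary: 11000101.00100100.11010011.11011001


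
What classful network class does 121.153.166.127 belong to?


First octet: 121
Binary: 01111001
0xxxxxxx -> Class A (1-126)
Class A, default mask 255.0.0.0 (/8)


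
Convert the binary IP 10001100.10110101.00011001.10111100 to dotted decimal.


10001100 = 140
10110101 = 181
00011001 = 25
10111100 = 188
IP: 140.181.25.188


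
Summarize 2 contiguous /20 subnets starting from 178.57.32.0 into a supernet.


Original prefix: /20
Number of subnets: 2 = 2^1
New prefix = 20 - 1 = 19
Supernet: 178.57.32.0/19


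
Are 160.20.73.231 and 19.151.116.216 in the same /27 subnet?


Mask: 255.255.255.224
160.20.73.231 AND mask = 160.20.73.224
19.151.116.216 AND mask = 19.151.116.192
No, different subnets (160.20.73.224 vs 19.151.116.192)


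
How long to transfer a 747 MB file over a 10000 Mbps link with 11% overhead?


Effective throughput = 10000 * (1 - 11/100) = 8900 Mbps
File size in Mb = 747 * 8 = 5976 Mb
Time = 5976 / 8900
Time = 0.6715 seconds


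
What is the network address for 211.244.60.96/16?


IP:   11010011.11110100.00111100.01100000
Mask: 11111111.11111111.00000000.00000000
AND operation:
Net:  11010011.11110100.00000000.00000000
Network: 211.244.0.0/16


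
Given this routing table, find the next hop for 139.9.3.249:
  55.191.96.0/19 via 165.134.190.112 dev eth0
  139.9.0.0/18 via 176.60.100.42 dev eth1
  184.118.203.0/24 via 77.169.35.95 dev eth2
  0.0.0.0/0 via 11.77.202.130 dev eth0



Longest prefix match for 139.9.3.249:
  /19 55.191.96.0: no
  /18 139.9.0.0: MATCH
  /24 184.118.203.0: no
  /0 0.0.0.0: MATCH
Selected: next-hop 176.60.100.42 via eth1 (matched /18)


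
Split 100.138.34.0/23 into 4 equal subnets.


New prefix = 23 + 2 = 25
Each subnet has 128 addresses
  100.138.34.0/25
  100.138.34.128/25
  100.138.35.0/25
  100.138.35.128/25
Subnets: 100.138.34.0/25, 100.138.34.128/25, 100.138.35.0/25, 100.138.35.128/25


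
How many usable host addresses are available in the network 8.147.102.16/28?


Host bits = 32 - 28 = 4
Total addresses = 2^4 = 16
Usable = total - 2 (network and broadcast)
Usable hosts: 14


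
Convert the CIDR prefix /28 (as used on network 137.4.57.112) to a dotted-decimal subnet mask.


/28 means 28 network bits, 4 host bits
Binary: 11111111111111111111111111110000
Mask: 255.255.255.240


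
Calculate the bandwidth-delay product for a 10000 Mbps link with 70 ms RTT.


BDP = bandwidth * RTT
= 10000 Mbps * 70 ms
= 10000 * 1e6 * 70 / 1000 bits
= 700000000 bits
= 87500000 bytes
= 85449.2188 KB
BDP = 700000000 bits (87500000 bytes)


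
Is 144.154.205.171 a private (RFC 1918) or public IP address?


RFC 1918 private ranges:
  10.0.0.0/8 (10.0.0.0 - 10.255.255.255)
  172.16.0.0/12 (172.16.0.0 - 172.31.255.255)
  192.168.0.0/16 (192.168.0.0 - 192.168.255.255)
Public (not in any RFC 1918 range)


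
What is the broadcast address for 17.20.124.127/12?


Network: 17.16.0.0/12
Host bits = 20
Set all host bits to 1:
Broadcast: 17.31.255.255


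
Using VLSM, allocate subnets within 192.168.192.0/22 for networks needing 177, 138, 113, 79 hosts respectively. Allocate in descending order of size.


177 hosts -> /24 (254 usable): 192.168.192.0/24
138 hosts -> /24 (254 usable): 192.168.193.0/24
113 hosts -> /25 (126 usable): 192.168.194.0/25
79 hosts -> /25 (126 usable): 192.168.194.128/25
Allocation: 192.168.192.0/24 (177 hosts, 254 usable); 192.168.193.0/24 (138 hosts, 254 usable); 192.168.194.0/25 (113 hosts, 126 usable); 192.168.194.128/25 (79 hosts, 126 usable)


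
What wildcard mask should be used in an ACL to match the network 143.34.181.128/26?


Subnet mask: 255.255.255.192
Wildcard = 255.255.255.255 - subnet mask
255 - 255 = 0
255 - 255 = 0
255 - 255 = 0
255 - 192 = 63
Wildcard: 0.0.0.63


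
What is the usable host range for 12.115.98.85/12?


Network: 12.112.0.0
Broadcast: 12.127.255.255
First usable = network + 1
Last usable = broadcast - 1
Range: 12.112.0.1 to 12.127.255.254


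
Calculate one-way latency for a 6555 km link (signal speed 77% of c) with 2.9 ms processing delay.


Speed = 0.77 * 3e5 km/s = 231000 km/s
Propagation delay = 6555 / 231000 = 0.0284 s = 28.3766 ms
Processing delay = 2.9 ms
Total one-way latency = 31.2766 ms


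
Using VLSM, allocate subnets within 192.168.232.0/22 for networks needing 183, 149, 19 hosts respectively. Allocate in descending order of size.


183 hosts -> /24 (254 usable): 192.168.232.0/24
149 hosts -> /24 (254 usable): 192.168.233.0/24
19 hosts -> /27 (30 usable): 192.168.234.0/27
Allocation: 192.168.232.0/24 (183 hosts, 254 usable); 192.168.233.0/24 (149 hosts, 254 usable); 192.168.234.0/27 (19 hosts, 30 usable)


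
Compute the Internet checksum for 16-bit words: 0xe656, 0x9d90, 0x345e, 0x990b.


Sum all words (with carry folding):
+ 0xe656 = 0xe656
+ 0x9d90 = 0x83e7
+ 0x345e = 0xb845
+ 0x990b = 0x5151
One's complement: ~0x5151
Checksum = 0xaeae


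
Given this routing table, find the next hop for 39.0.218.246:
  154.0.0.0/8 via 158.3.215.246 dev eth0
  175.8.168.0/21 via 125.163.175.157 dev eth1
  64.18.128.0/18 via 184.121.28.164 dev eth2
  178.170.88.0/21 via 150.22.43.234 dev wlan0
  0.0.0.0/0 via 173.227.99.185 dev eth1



Longest prefix match for 39.0.218.246:
  /8 154.0.0.0: no
  /21 175.8.168.0: no
  /18 64.18.128.0: no
  /21 178.170.88.0: no
  /0 0.0.0.0: MATCH
Selected: next-hop 173.227.99.185 via eth1 (matched /0)


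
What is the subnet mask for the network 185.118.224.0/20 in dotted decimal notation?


/20 means 20 network bits, 12 host bits
Binary: 11111111111111111111000000000000
Mask: 255.255.240.0


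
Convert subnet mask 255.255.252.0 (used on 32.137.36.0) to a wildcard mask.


Subnet mask: 255.255.252.0
Wildcard = 255.255.255.255 - subnet mask
255 - 255 = 0
255 - 255 = 0
255 - 252 = 3
255 - 0 = 255
Wildcard: 0.0.3.255


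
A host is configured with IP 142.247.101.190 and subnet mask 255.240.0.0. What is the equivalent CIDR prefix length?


Binary: 11111111.11110000.00000000.00000000
Count leading 1s
Prefix: /12


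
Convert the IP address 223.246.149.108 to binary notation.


223 = 11011111
246 = 11110110
149 = 10010101
108 = 01101100
Binary: 11011111.11110110.10010101.01101100


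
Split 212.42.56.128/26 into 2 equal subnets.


New prefix = 26 + 1 = 27
Each subnet has 32 addresses
  212.42.56.128/27
  212.42.56.160/27
Subnets: 212.42.56.128/27, 212.42.56.160/27


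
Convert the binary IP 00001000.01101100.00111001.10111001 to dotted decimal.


00001000 = 8
01101100 = 108
00111001 = 57
10111001 = 185
IP: 8.108.57.185


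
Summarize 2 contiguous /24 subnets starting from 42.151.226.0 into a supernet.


Original prefix: /24
Number of subnets: 2 = 2^1
New prefix = 24 - 1 = 23
Supernet: 42.151.226.0/23


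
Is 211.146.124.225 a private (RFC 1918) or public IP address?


RFC 1918 private ranges:
  10.0.0.0/8 (10.0.0.0 - 10.255.255.255)
  172.16.0.0/12 (172.16.0.0 - 172.31.255.255)
  192.168.0.0/16 (192.168.0.0 - 192.168.255.255)
Public (not in any RFC 1918 range)


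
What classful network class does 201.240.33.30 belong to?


First octet: 201
Binary: 11001001
110xxxxx -> Class C (192-223)
Class C, default mask 255.255.255.0 (/24)


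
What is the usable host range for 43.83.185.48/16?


Network: 43.83.0.0
Broadcast: 43.83.255.255
First usable = network + 1
Last usable = broadcast - 1
Range: 43.83.0.1 to 43.83.255.254


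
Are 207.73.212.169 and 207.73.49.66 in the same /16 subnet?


Mask: 255.255.0.0
207.73.212.169 AND mask = 207.73.0.0
207.73.49.66 AND mask = 207.73.0.0
Yes, same subnet (207.73.0.0)


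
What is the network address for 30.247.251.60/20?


IP:   00011110.11110111.11111011.00111100
Mask: 11111111.11111111.11110000.00000000
AND operation:
Net:  00011110.11110111.11110000.00000000
Network: 30.247.240.0/20


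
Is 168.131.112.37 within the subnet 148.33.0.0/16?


Subnet network: 148.33.0.0
Test IP AND mask: 168.131.0.0
No, 168.131.112.37 is not in 148.33.0.0/16


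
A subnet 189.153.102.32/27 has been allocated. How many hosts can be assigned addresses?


Host bits = 32 - 27 = 5
Total addresses = 2^5 = 32
Usable = total - 2 (network and broadcast)
Usable hosts: 30


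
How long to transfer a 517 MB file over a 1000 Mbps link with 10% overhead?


Effective throughput = 1000 * (1 - 10/100) = 900 Mbps
File size in Mb = 517 * 8 = 4136 Mb
Time = 4136 / 900
Time = 4.5956 seconds


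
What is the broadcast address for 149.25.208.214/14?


Network: 149.24.0.0/14
Host bits = 18
Set all host bits to 1:
Broadcast: 149.27.255.255


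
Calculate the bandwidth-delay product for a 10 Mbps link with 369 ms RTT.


BDP = bandwidth * RTT
= 10 Mbps * 369 ms
= 10 * 1e6 * 369 / 1000 bits
= 3690000 bits
= 461250 bytes
= 450.4395 KB
BDP = 3690000 bits (461250 bytes)


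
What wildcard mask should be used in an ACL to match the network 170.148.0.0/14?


Subnet mask: 255.252.0.0
Wildcard = 255.255.255.255 - subnet mask
255 - 255 = 0
255 - 252 = 3
255 - 0 = 255
255 - 0 = 255
Wildcard: 0.3.255.255


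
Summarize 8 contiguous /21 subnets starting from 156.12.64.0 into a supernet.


Original prefix: /21
Number of subnets: 8 = 2^3
New prefix = 21 - 3 = 18
Supernet: 156.12.64.0/18


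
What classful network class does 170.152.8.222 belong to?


First octet: 170
Binary: 10101010
10xxxxxx -> Class B (128-191)
Class B, default mask 255.255.0.0 (/16)
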